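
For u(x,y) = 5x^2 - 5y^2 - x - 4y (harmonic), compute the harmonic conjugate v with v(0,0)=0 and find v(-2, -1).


Step 1: v_x = -u_y = 10y + 4
Step 2: v_y = u_x = 10x - 1
Step 3: v = 10xy + 4x - y + C
Step 4: v(0,0) = 0 => C = 0
Step 5: v(-2, -1) = 13

13


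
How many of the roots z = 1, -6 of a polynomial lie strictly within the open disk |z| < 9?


Step 1: Check each root:
  z = 1: |1| = 1 < 9
  z = -6: |-6| = 6 < 9
Step 2: Count = 2

2


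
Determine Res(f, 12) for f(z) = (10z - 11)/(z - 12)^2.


Step 1: Pole of order 2 at z = 12
Step 2: Res = lim d/dz [(z - 12)^2 * f(z)] as z -> 12
Step 3: (z - 12)^2 * f(z) = 10z - 11
Step 4: d/dz[10z - 11] = 10

10


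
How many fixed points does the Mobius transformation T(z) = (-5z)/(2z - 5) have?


Step 1: Fixed points satisfy T(z) = z
Step 2: 2z^2 = 0
Step 3: Discriminant = 0^2 - 4*2*0 = 0
Step 4: Number of fixed points = 1

1


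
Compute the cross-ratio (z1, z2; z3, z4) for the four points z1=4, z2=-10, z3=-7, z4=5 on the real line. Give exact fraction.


Step 1: (z1-z3)(z2-z4) = 11 * (-15) = -165
Step 2: (z1-z4)(z2-z3) = (-1) * (-3) = 3
Step 3: Cross-ratio = -165/3 = -55

-55


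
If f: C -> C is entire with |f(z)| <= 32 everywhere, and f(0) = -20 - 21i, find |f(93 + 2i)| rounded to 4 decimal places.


Step 1: By Liouville's theorem, a bounded entire function is constant.
Step 2: f(z) = f(0) = -20 - 21i for all z.
Step 3: |f(w)| = |-20 - 21i| = sqrt(400 + 441)
Step 4: = 29.0

29.0


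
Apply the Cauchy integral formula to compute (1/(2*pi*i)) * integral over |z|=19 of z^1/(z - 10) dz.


Step 1: f(z) = z^1, a = 10 is inside |z| = 19
Step 2: By Cauchy integral formula: (1/(2pi*i)) * integral = f(a)
Step 3: f(10) = 10^1 = 10

10


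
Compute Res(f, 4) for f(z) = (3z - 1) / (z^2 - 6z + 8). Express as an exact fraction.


Step 1: Q(z) = z^2 - 6z + 8 = (z - 4)(z - 2)
Step 2: Q'(z) = 2z - 6
Step 3: Q'(4) = 2, P(4) = 11
Step 4: Res = P(4)/Q'(4) = 11/2 = 11/2

11/2


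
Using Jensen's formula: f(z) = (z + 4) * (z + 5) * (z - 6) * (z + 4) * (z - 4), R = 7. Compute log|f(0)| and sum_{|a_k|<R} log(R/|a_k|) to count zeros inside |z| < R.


Jensen's formula: (1/2pi)*integral log|f(Re^it)|dt = log|f(0)| + sum_{|a_k|<R} log(R/|a_k|)
Step 1: f(0) = 4 * 5 * (-6) * 4 * (-4) = 1920
Step 2: log|f(0)| = log|-4| + log|-5| + log|6| + log|-4| + log|4| = 7.5601
Step 3: Zeros inside |z| < 7: -4, -5, 6, -4, 4
Step 4: Jensen sum = log(7/4) + log(7/5) + log(7/6) + log(7/4) + log(7/4) = 2.1695
Step 5: n(R) = number of terms in the Jensen sum = count of zeros inside |z| < 7 = 5

5


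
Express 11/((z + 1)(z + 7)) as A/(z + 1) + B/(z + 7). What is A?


Step 1: Multiply both sides by (z + 1) and set z = -1
Step 2: A = 11 / (-1 + 7)
Step 3: A = 11 / 6
Step 4: A = 11/6

11/6


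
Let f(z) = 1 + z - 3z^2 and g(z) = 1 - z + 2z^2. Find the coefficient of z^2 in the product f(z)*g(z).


Step 1: z^2 term in f*g comes from: (1)*(2z^2) + (z)*(-z) + (-3z^2)*(1)
Step 2: = 2 - 1 - 3
Step 3: = -2

-2


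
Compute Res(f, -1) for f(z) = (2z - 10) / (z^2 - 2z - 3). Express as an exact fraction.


Step 1: Q(z) = z^2 - 2z - 3 = (z + 1)(z - 3)
Step 2: Q'(z) = 2z - 2
Step 3: Q'(-1) = -4, P(-1) = -12
Step 4: Res = P(-1)/Q'(-1) = -12/(-4) = 3

3


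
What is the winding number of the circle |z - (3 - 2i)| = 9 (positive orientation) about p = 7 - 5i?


Step 1: Center c = (3, -2), radius = 9
Step 2: |p - c|^2 = 4^2 + (-3)^2 = 25
Step 3: r^2 = 81
Step 4: |p-c| < r so winding number = 1

1


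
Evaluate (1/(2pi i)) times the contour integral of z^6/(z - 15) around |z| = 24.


Step 1: f(z) = z^6, a = 15 is inside |z| = 24
Step 2: By Cauchy integral formula: (1/(2pi*i)) * integral = f(a)
Step 3: f(15) = 15^6 = 11390625

11390625


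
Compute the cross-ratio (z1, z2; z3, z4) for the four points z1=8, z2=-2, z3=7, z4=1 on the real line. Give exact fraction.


Step 1: (z1-z3)(z2-z4) = 1 * (-3) = -3
Step 2: (z1-z4)(z2-z3) = 7 * (-9) = -63
Step 3: Cross-ratio = 3/63 = 1/21

1/21


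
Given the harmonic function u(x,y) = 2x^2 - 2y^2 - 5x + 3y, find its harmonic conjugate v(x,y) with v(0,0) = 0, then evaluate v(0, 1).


Step 1: v_x = -u_y = 4y - 3
Step 2: v_y = u_x = 4x - 5
Step 3: v = 4xy - 3x - 5y + C
Step 4: v(0,0) = 0 => C = 0
Step 5: v(0, 1) = -5

-5


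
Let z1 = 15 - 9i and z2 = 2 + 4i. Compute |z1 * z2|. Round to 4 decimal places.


Step 1: |z1| = sqrt(15^2 + (-9)^2) = sqrt(306)
Step 2: |z2| = sqrt(2^2 + 4^2) = sqrt(20)
Step 3: |z1*z2| = |z1|*|z2| = sqrt(306) * sqrt(20) = sqrt(306 * 20) = sqrt(6120)
Step 4: = 78.2304

78.2304


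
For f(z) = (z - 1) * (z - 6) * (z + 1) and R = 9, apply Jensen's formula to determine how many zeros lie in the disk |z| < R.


Jensen's formula: (1/2pi)*integral log|f(Re^it)|dt = log|f(0)| + sum_{|a_k|<R} log(R/|a_k|)
Step 1: f(0) = (-1) * (-6) * 1 = 6
Step 2: log|f(0)| = log|1| + log|6| + log|-1| = 1.7918
Step 3: Zeros inside |z| < 9: 1, 6, -1
Step 4: Jensen sum = log(9/1) + log(9/6) + log(9/1) = 4.7999
Step 5: n(R) = number of terms in the Jensen sum = count of zeros inside |z| < 9 = 3

3


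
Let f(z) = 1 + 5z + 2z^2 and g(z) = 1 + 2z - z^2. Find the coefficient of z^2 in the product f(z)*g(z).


Step 1: z^2 term in f*g comes from: (1)*(-z^2) + (5z)*(2z) + (2z^2)*(1)
Step 2: = -1 + 10 + 2
Step 3: = 11

11


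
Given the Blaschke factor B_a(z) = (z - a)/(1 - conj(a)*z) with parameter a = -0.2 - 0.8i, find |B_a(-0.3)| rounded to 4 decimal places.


Step 1: Numerator z0 - a = -0.3 - (-0.2 - 0.8i) = -0.1 + 0.8i
Step 2: Denominator 1 - conj(a)*z0 = 1 - (-0.2 + 0.8i)*(-0.3) = 0.94 + 0.24i
Step 3: |z0 - a|^2 = (-0.1)^2 + 0.8^2 = 0.65; |1 - conj(a)*z0|^2 = 0.94^2 + 0.24^2 = 0.9412
Step 4: |B_a(-0.3)| = sqrt(0.65 / 0.9412) = sqrt(0.690608)
Step 5: = 0.831

0.831


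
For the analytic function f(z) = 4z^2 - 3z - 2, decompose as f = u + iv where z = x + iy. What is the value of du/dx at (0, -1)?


Step 1: f(z) = 4(x+iy)^2 - 3(x+iy) - 2
Step 2: u = 4(x^2 - y^2) - 3x - 2
Step 3: u_x = 8x - 3
Step 4: At (0, -1): u_x = 0 - 3 = -3

-3


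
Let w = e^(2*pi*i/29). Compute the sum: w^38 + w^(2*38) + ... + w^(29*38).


Step 1: The sum sum_{j=1}^{n} w^(k*j) equals n if n | k, else 0.
Step 2: Here n = 29, k = 38
Step 3: Does n divide k? 29 | 38 -> False
Step 4: Sum = 0

0


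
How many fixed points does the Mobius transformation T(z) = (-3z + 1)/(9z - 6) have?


Step 1: Fixed points satisfy T(z) = z
Step 2: 9z^2 - 3z - 1 = 0
Step 3: Discriminant = (-3)^2 - 4*9*(-1) = 45
Step 4: Number of fixed points = 2

2


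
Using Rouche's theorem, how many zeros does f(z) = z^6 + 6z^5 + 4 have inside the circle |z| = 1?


Step 1: On |z| = 1 the three terms have sizes |z^6| = 1^6 = 1, |6z^5| = 6*1^5 = 6, |4| = 4
Step 2: The dominant term is g(z) = 6z^5; let h(z) = z^6 + 4 so f = g + h
Step 3: On |z| = 1: |g| = 6 and |h| <= 1 + 4 = 5
Step 4: Since 6 > 5, |h| < |g| on |z| = 1, so by Rouche f has the same number of zeros as g inside |z| < 1
Step 5: g(z) = 6z^5 has 5 zeros (at the origin, multiplicity 5) inside |z| < 1. Answer = 5

5


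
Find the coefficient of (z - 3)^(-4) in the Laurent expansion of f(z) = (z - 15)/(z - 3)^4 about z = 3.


Step 1: Write the numerator in powers of (z - 3): z - 15 = (z - 3) + (1*3 - 15) = (z - 3) - 12
Step 2: Divide by (z - 3)^4: f(z) = -12(z - 3)^(-4) + (z - 3)^(-3)
Step 3: This finite sum is the Laurent series of f about z = 3.
Step 4: Coefficient of (z - 3)^(-4) = 1*3 - 15 = -12

-12


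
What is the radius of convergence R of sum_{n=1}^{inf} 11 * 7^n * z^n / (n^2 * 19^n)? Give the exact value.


Step 1: General term a_n = 11 * 7^n / (n^2 * 19^n)
Step 2: By the root test, |a_n|^(1/n) = 11^(1/n) * 7 / (n^(2/n) * 19) -> 7/19 as n -> infinity (since 11^(1/n) -> 1 and n^(2/n) -> 1)
Step 3: R = 1/lim|a_n|^(1/n) = 19/7

19/7


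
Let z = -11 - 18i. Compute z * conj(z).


Step 1: conj(z) = -11 + 18i
Step 2: z * conj(z) = (-11)^2 + (-18)^2
Step 3: = 121 + 324 = 445

445


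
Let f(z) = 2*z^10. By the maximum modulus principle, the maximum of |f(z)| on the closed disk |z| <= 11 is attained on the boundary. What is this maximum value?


Step 1: On |z| = 11, |f(z)| = 2 * |z|^10 = 2 * 11^10
Step 2: By maximum modulus principle, maximum is on boundary.
Step 3: Maximum = 2 * 25937424601 = 51874849202

51874849202


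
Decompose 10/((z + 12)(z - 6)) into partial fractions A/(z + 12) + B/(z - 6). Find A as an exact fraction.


Step 1: Multiply both sides by (z + 12) and set z = -12
Step 2: A = 10 / (-12 - 6)
Step 3: A = 10 / (-18)
Step 4: A = -5/9

-5/9


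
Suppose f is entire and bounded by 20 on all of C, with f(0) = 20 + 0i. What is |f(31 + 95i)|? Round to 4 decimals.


Step 1: By Liouville's theorem, a bounded entire function is constant.
Step 2: f(z) = f(0) = 20 + 0i for all z.
Step 3: |f(w)| = |20 + 0i| = sqrt(400 + 0)
Step 4: = 20.0

20.0


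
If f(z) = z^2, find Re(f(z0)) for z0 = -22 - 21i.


Step 1: z0 = -22 - 21i
Step 2: z0^2 = (-22)^2 - (-21)^2 + 924i
Step 3: real part = 484 - 441 = 43

43


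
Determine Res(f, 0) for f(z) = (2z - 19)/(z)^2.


Step 1: Pole of order 2 at z = 0
Step 2: Res = lim d/dz [(z)^2 * f(z)] as z -> 0
Step 3: (z)^2 * f(z) = 2z - 19
Step 4: d/dz[2z - 19] = 2

2


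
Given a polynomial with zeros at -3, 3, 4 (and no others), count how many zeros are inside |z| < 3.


Step 1: Check each root:
  z = -3: |-3| = 3 >= 3
  z = 3: |3| = 3 >= 3
  z = 4: |4| = 4 >= 3
Step 2: Count = 0

0


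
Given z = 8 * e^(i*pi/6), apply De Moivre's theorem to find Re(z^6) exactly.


Step 1: By De Moivre's theorem, z^6 = 8^6 * e^(i*6*pi/6) = 262144 * (cos(pi) + i*sin(pi))
Step 2: |z|^6 = 8^6 = 262144
Step 3: The angle pi already lies in [0, 2*pi)
Step 4: cos(pi) = -1
Step 5: Re(z^6) = 262144 * (-1) = -262144

-262144


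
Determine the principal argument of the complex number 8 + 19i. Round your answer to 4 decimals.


Step 1: z = 8 + 19i
Step 2: arg(z) = atan2(19, 8)
Step 3: arg(z) = 1.1723

1.1723


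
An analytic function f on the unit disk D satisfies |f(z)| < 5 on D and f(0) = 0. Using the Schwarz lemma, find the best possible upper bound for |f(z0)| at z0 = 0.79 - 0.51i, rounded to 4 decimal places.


Step 1: g = f/5 maps D -> D with g(0) = 0, so by the Schwarz lemma |g(z)| <= |z|, i.e. |f(z)| <= 5|z|; this is sharp (f(z) = 5z).
Step 2: |z0|^2 = 0.79^2 + (-0.51)^2 = 0.8842
Step 3: |z0| = sqrt(0.8842) = 0.940319
Step 4: Best bound = 5 * |z0| = 5 * 0.940319 = 4.7016

4.7016


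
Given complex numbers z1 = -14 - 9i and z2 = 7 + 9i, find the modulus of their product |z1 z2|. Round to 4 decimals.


Step 1: |z1| = sqrt((-14)^2 + (-9)^2) = sqrt(277)
Step 2: |z2| = sqrt(7^2 + 9^2) = sqrt(130)
Step 3: |z1*z2| = |z1|*|z2| = sqrt(277) * sqrt(130) = sqrt(277 * 130) = sqrt(36010)
Step 4: = 189.763

189.763


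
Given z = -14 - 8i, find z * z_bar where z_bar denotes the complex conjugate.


Step 1: conj(z) = -14 + 8i
Step 2: z * conj(z) = (-14)^2 + (-8)^2
Step 3: = 196 + 64 = 260

260


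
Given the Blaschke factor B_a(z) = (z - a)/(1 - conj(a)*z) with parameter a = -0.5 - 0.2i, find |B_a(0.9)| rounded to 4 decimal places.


Step 1: Numerator z0 - a = 0.9 - (-0.5 - 0.2i) = 1.4 + 0.2i
Step 2: Denominator 1 - conj(a)*z0 = 1 - (-0.5 + 0.2i)*0.9 = 1.45 - 0.18i
Step 3: |z0 - a|^2 = 1.4^2 + 0.2^2 = 2; |1 - conj(a)*z0|^2 = 1.45^2 + (-0.18)^2 = 2.1349
Step 4: |B_a(0.9)| = sqrt(2 / 2.1349) = sqrt(0.936812)
Step 5: = 0.9679

0.9679


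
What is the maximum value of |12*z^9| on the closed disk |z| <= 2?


Step 1: On |z| = 2, |f(z)| = 12 * |z|^9 = 12 * 2^9
Step 2: By maximum modulus principle, maximum is on boundary.
Step 3: Maximum = 12 * 512 = 6144

6144


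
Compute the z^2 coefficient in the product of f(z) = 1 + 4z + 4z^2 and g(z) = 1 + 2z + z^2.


Step 1: z^2 term in f*g comes from: (1)*(z^2) + (4z)*(2z) + (4z^2)*(1)
Step 2: = 1 + 8 + 4
Step 3: = 13

13


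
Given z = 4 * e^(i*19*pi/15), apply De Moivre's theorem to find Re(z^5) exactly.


Step 1: By De Moivre's theorem, z^5 = 4^5 * e^(i*5*19*pi/15) = 1024 * (cos(19*pi/3) + i*sin(19*pi/3))
Step 2: |z|^5 = 4^5 = 1024
Step 3: Reduce the angle mod 2*pi: 19*pi/3 - 6*pi = pi/3
Step 4: cos(pi/3) = 1/2
Step 5: Re(z^5) = 1024 * 1/2 = 512

512


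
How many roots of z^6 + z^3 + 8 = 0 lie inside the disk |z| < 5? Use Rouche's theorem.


Step 1: On |z| = 5 the three terms have sizes |z^6| = 5^6 = 15625, |z^3| = 5^3 = 125, |8| = 8
Step 2: The dominant term is g(z) = z^6; let h(z) = z^3 + 8 so f = g + h
Step 3: On |z| = 5: |g| = 15625 and |h| <= 125 + 8 = 133
Step 4: Since 15625 > 133, |h| < |g| on |z| = 5, so by Rouche f has the same number of zeros as g inside |z| < 5
Step 5: g(z) = z^6 has 6 zeros (all at the origin) inside |z| < 5. Answer = 6

6


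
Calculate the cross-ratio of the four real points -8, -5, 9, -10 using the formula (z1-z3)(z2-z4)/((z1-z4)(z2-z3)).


Step 1: (z1-z3)(z2-z4) = (-17) * 5 = -85
Step 2: (z1-z4)(z2-z3) = 2 * (-14) = -28
Step 3: Cross-ratio = 85/28 = 85/28

85/28


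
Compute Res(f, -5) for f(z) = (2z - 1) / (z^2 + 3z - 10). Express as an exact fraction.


Step 1: Q(z) = z^2 + 3z - 10 = (z + 5)(z - 2)
Step 2: Q'(z) = 2z + 3
Step 3: Q'(-5) = -7, P(-5) = -11
Step 4: Res = P(-5)/Q'(-5) = -11/(-7) = 11/7

11/7


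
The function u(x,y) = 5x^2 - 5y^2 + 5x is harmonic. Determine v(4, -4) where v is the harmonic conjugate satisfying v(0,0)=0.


Step 1: v_x = -u_y = 10y + 0
Step 2: v_y = u_x = 10x + 5
Step 3: v = 10xy + 5y + C
Step 4: v(0,0) = 0 => C = 0
Step 5: v(4, -4) = -180

-180


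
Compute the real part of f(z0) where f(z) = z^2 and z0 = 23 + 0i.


Step 1: z0 = 23 + 0i
Step 2: z0^2 = 23^2 - 0^2 + 0i
Step 3: real part = 529 - 0 = 529

529


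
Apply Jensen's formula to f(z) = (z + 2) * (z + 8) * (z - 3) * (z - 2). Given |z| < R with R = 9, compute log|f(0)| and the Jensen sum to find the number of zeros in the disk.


Jensen's formula: (1/2pi)*integral log|f(Re^it)|dt = log|f(0)| + sum_{|a_k|<R} log(R/|a_k|)
Step 1: f(0) = 2 * 8 * (-3) * (-2) = 96
Step 2: log|f(0)| = log|-2| + log|-8| + log|3| + log|2| = 4.5643
Step 3: Zeros inside |z| < 9: -2, -8, 3, 2
Step 4: Jensen sum = log(9/2) + log(9/8) + log(9/3) + log(9/2) = 4.2246
Step 5: n(R) = number of terms in the Jensen sum = count of zeros inside |z| < 9 = 4

4


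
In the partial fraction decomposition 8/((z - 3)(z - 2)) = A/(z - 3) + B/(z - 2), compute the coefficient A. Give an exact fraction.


Step 1: Multiply both sides by (z - 3) and set z = 3
Step 2: A = 8 / (3 - 2)
Step 3: A = 8 / 1
Step 4: A = 8

8


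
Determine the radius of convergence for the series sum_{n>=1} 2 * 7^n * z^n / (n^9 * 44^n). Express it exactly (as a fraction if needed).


Step 1: General term a_n = 2 * 7^n / (n^9 * 44^n)
Step 2: By the root test, |a_n|^(1/n) = 2^(1/n) * 7 / (n^(9/n) * 44) -> 7/44 as n -> infinity (since 2^(1/n) -> 1 and n^(9/n) -> 1)
Step 3: R = 1/lim|a_n|^(1/n) = 44/7

44/7


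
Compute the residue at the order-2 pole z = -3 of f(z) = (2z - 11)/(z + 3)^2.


Step 1: Pole of order 2 at z = -3
Step 2: Res = lim d/dz [(z + 3)^2 * f(z)] as z -> -3
Step 3: (z + 3)^2 * f(z) = 2z - 11
Step 4: d/dz[2z - 11] = 2

2


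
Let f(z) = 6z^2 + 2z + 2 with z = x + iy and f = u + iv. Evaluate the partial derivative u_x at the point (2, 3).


Step 1: f(z) = 6(x+iy)^2 + 2(x+iy) + 2
Step 2: u = 6(x^2 - y^2) + 2x + 2
Step 3: u_x = 12x + 2
Step 4: At (2, 3): u_x = 24 + 2 = 26

26


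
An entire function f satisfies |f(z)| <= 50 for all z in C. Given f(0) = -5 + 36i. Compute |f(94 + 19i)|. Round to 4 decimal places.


Step 1: By Liouville's theorem, a bounded entire function is constant.
Step 2: f(z) = f(0) = -5 + 36i for all z.
Step 3: |f(w)| = |-5 + 36i| = sqrt(25 + 1296)
Step 4: = 36.3456

36.3456


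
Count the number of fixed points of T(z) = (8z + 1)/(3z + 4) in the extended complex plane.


Step 1: Fixed points satisfy T(z) = z
Step 2: 3z^2 - 4z - 1 = 0
Step 3: Discriminant = (-4)^2 - 4*3*(-1) = 28
Step 4: Number of fixed points = 2

2


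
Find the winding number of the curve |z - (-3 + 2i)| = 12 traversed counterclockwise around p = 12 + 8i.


Step 1: Center c = (-3, 2), radius = 12
Step 2: |p - c|^2 = 15^2 + 6^2 = 261
Step 3: r^2 = 144
Step 4: |p-c| > r so winding number = 0

0


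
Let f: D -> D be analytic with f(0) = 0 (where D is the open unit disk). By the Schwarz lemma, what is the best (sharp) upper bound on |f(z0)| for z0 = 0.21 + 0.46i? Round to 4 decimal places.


Step 1: Schwarz lemma: if f: D -> D is analytic with f(0) = 0, then |f(z)| <= |z| for all z in D, and this is sharp (f(z) = z).
Step 2: |z0|^2 = 0.21^2 + 0.46^2 = 0.2557
Step 3: |z0| = sqrt(0.2557) = 0.505668
Step 4: Best bound = |z0| = 0.5057

0.5057


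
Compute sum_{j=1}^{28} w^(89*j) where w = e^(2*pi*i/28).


Step 1: The sum sum_{j=1}^{n} w^(k*j) equals n if n | k, else 0.
Step 2: Here n = 28, k = 89
Step 3: Does n divide k? 28 | 89 -> False
Step 4: Sum = 0

0


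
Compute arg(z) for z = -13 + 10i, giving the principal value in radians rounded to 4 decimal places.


Step 1: z = -13 + 10i
Step 2: arg(z) = atan2(10, -13)
Step 3: arg(z) = 2.4859

2.4859


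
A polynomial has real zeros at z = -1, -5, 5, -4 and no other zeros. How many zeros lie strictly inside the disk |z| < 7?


Step 1: Check each root:
  z = -1: |-1| = 1 < 7
  z = -5: |-5| = 5 < 7
  z = 5: |5| = 5 < 7
  z = -4: |-4| = 4 < 7
Step 2: Count = 4

4


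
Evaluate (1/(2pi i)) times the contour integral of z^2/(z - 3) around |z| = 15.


Step 1: f(z) = z^2, a = 3 is inside |z| = 15
Step 2: By Cauchy integral formula: (1/(2pi*i)) * integral = f(a)
Step 3: f(3) = 3^2 = 9

9


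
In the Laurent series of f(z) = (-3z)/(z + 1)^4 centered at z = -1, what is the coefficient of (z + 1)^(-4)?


Step 1: Write the numerator in powers of (z + 1): -3z = -3(z + 1) + (-3*(-1) + 0) = -3(z + 1) + 3
Step 2: Divide by (z + 1)^4: f(z) = 3(z + 1)^(-4) - 3(z + 1)^(-3)
Step 3: This finite sum is the Laurent series of f about z = -1.
Step 4: Coefficient of (z + 1)^(-4) = -3*(-1) + 0 = 3

3


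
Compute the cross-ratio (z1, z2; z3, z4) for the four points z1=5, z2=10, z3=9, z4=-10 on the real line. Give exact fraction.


Step 1: (z1-z3)(z2-z4) = (-4) * 20 = -80
Step 2: (z1-z4)(z2-z3) = 15 * 1 = 15
Step 3: Cross-ratio = -80/15 = -16/3

-16/3


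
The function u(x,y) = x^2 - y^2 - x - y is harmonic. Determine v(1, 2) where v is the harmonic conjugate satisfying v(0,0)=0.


Step 1: v_x = -u_y = 2y + 1
Step 2: v_y = u_x = 2x - 1
Step 3: v = 2xy + x - y + C
Step 4: v(0,0) = 0 => C = 0
Step 5: v(1, 2) = 3

3


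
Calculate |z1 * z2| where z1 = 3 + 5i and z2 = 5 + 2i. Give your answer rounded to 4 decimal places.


Step 1: |z1| = sqrt(3^2 + 5^2) = sqrt(34)
Step 2: |z2| = sqrt(5^2 + 2^2) = sqrt(29)
Step 3: |z1*z2| = |z1|*|z2| = sqrt(34) * sqrt(29) = sqrt(34 * 29) = sqrt(986)
Step 4: = 31.4006

31.4006


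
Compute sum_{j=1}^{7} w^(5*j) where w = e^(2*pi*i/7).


Step 1: The sum sum_{j=1}^{n} w^(k*j) equals n if n | k, else 0.
Step 2: Here n = 7, k = 5
Step 3: Does n divide k? 7 | 5 -> False
Step 4: Sum = 0

0


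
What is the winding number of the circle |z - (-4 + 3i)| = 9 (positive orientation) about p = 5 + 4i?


Step 1: Center c = (-4, 3), radius = 9
Step 2: |p - c|^2 = 9^2 + 1^2 = 82
Step 3: r^2 = 81
Step 4: |p-c| > r so winding number = 0

0


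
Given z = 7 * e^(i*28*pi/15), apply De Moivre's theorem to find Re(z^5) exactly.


Step 1: By De Moivre's theorem, z^5 = 7^5 * e^(i*5*28*pi/15) = 16807 * (cos(28*pi/3) + i*sin(28*pi/3))
Step 2: |z|^5 = 7^5 = 16807
Step 3: Reduce the angle mod 2*pi: 28*pi/3 - 8*pi = 4*pi/3
Step 4: cos(4*pi/3) = -1/2
Step 5: Re(z^5) = 16807 * (-1/2) = -16807/2

-16807/2


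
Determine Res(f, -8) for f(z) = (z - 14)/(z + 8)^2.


Step 1: Pole of order 2 at z = -8
Step 2: Res = lim d/dz [(z + 8)^2 * f(z)] as z -> -8
Step 3: (z + 8)^2 * f(z) = z - 14
Step 4: d/dz[z - 14] = 1

1


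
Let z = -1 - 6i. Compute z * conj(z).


Step 1: conj(z) = -1 + 6i
Step 2: z * conj(z) = (-1)^2 + (-6)^2
Step 3: = 1 + 36 = 37

37


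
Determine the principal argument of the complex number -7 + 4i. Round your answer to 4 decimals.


Step 1: z = -7 + 4i
Step 2: arg(z) = atan2(4, -7)
Step 3: arg(z) = 2.6224

2.6224


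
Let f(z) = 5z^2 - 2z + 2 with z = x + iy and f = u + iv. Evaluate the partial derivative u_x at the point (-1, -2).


Step 1: f(z) = 5(x+iy)^2 - 2(x+iy) + 2
Step 2: u = 5(x^2 - y^2) - 2x + 2
Step 3: u_x = 10x - 2
Step 4: At (-1, -2): u_x = -10 - 2 = -12

-12


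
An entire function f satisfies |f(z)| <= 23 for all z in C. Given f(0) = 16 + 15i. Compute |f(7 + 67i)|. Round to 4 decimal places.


Step 1: By Liouville's theorem, a bounded entire function is constant.
Step 2: f(z) = f(0) = 16 + 15i for all z.
Step 3: |f(w)| = |16 + 15i| = sqrt(256 + 225)
Step 4: = 21.9317

21.9317


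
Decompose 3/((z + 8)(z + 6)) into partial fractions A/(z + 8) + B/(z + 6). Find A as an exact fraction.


Step 1: Multiply both sides by (z + 8) and set z = -8
Step 2: A = 3 / (-8 + 6)
Step 3: A = 3 / (-2)
Step 4: A = -3/2

-3/2


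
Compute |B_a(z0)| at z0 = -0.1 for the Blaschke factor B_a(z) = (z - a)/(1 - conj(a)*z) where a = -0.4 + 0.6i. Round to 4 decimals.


Step 1: Numerator z0 - a = -0.1 - (-0.4 + 0.6i) = 0.3 - 0.6i
Step 2: Denominator 1 - conj(a)*z0 = 1 - (-0.4 - 0.6i)*(-0.1) = 0.96 - 0.06i
Step 3: |z0 - a|^2 = 0.3^2 + (-0.6)^2 = 0.45; |1 - conj(a)*z0|^2 = 0.96^2 + (-0.06)^2 = 0.9252
Step 4: |B_a(-0.1)| = sqrt(0.45 / 0.9252) = sqrt(0.486381)
Step 5: = 0.6974

0.6974


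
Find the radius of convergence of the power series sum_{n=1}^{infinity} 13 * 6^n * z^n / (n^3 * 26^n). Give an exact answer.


Step 1: General term a_n = 13 * 6^n / (n^3 * 26^n)
Step 2: By the root test, |a_n|^(1/n) = 13^(1/n) * 6 / (n^(3/n) * 26) -> 6/26 as n -> infinity (since 13^(1/n) -> 1 and n^(3/n) -> 1)
Step 3: R = 1/lim|a_n|^(1/n) = 26/6 = 13/3

13/3


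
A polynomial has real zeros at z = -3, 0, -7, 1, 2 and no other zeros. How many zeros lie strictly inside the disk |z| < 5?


Step 1: Check each root:
  z = -3: |-3| = 3 < 5
  z = 0: |0| = 0 < 5
  z = -7: |-7| = 7 >= 5
  z = 1: |1| = 1 < 5
  z = 2: |2| = 2 < 5
Step 2: Count = 4

4


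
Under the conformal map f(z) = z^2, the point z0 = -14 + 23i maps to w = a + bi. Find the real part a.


Step 1: z0 = -14 + 23i
Step 2: z0^2 = (-14)^2 - 23^2 - 644i
Step 3: real part = 196 - 529 = -333

-333


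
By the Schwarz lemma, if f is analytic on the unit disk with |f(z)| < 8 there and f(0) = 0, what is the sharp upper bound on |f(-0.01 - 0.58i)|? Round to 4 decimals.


Step 1: g = f/8 maps D -> D with g(0) = 0, so by the Schwarz lemma |g(z)| <= |z|, i.e. |f(z)| <= 8|z|; this is sharp (f(z) = 8z).
Step 2: |z0|^2 = (-0.01)^2 + (-0.58)^2 = 0.3365
Step 3: |z0| = sqrt(0.3365) = 0.580086
Step 4: Best bound = 8 * |z0| = 8 * 0.580086 = 4.6407

4.6407


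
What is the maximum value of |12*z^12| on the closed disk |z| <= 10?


Step 1: On |z| = 10, |f(z)| = 12 * |z|^12 = 12 * 10^12
Step 2: By maximum modulus principle, maximum is on boundary.
Step 3: Maximum = 12 * 1000000000000 = 12000000000000

12000000000000


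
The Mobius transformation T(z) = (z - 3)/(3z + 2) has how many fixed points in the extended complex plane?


Step 1: Fixed points satisfy T(z) = z
Step 2: 3z^2 + z + 3 = 0
Step 3: Discriminant = 1^2 - 4*3*3 = -35
Step 4: Number of fixed points = 2

2


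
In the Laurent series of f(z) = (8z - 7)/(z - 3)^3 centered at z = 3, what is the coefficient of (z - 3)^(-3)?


Step 1: Write the numerator in powers of (z - 3): 8z - 7 = 8(z - 3) + (8*3 - 7) = 8(z - 3) + 17
Step 2: Divide by (z - 3)^3: f(z) = 17(z - 3)^(-3) + 8(z - 3)^(-2)
Step 3: This finite sum is the Laurent series of f about z = 3.
Step 4: Coefficient of (z - 3)^(-3) = 8*3 - 7 = 17

17


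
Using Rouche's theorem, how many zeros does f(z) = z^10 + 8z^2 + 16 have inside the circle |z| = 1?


Step 1: On |z| = 1 the three terms have sizes |z^10| = 1^10 = 1, |8z^2| = 8*1^2 = 8, |16| = 16
Step 2: The dominant term is g(z) = 16; let h(z) = z^10 + 8z^2 so f = g + h
Step 3: On |z| = 1: |g| = 16 and |h| <= 1 + 8 = 9
Step 4: Since 16 > 9, |h| < |g| on |z| = 1, so by Rouche f has the same number of zeros as g inside |z| < 1
Step 5: g(z) = 16 is a nonzero constant with no zeros inside |z| < 1. Answer = 0

0


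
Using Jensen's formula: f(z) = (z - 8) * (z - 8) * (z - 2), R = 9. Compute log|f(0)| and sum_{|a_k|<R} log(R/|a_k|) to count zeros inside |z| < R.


Jensen's formula: (1/2pi)*integral log|f(Re^it)|dt = log|f(0)| + sum_{|a_k|<R} log(R/|a_k|)
Step 1: f(0) = (-8) * (-8) * (-2) = -128
Step 2: log|f(0)| = log|8| + log|8| + log|2| = 4.852
Step 3: Zeros inside |z| < 9: 8, 8, 2
Step 4: Jensen sum = log(9/8) + log(9/8) + log(9/2) = 1.7396
Step 5: n(R) = number of terms in the Jensen sum = count of zeros inside |z| < 9 = 3

3


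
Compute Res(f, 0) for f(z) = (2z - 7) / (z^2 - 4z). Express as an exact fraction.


Step 1: Q(z) = z^2 - 4z = (z)(z - 4)
Step 2: Q'(z) = 2z - 4
Step 3: Q'(0) = -4, P(0) = -7
Step 4: Res = P(0)/Q'(0) = -7/(-4) = 7/4

7/4


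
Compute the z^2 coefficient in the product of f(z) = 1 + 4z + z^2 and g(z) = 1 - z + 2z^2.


Step 1: z^2 term in f*g comes from: (1)*(2z^2) + (4z)*(-z) + (z^2)*(1)
Step 2: = 2 - 4 + 1
Step 3: = -1

-1


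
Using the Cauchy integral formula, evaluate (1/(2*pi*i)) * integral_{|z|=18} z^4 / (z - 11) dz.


Step 1: f(z) = z^4, a = 11 is inside |z| = 18
Step 2: By Cauchy integral formula: (1/(2pi*i)) * integral = f(a)
Step 3: f(11) = 11^4 = 14641

14641


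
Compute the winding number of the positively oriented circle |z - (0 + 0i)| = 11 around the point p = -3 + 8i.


Step 1: Center c = (0, 0), radius = 11
Step 2: |p - c|^2 = (-3)^2 + 8^2 = 73
Step 3: r^2 = 121
Step 4: |p-c| < r so winding number = 1

1


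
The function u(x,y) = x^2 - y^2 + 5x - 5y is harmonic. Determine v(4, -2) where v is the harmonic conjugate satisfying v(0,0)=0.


Step 1: v_x = -u_y = 2y + 5
Step 2: v_y = u_x = 2x + 5
Step 3: v = 2xy + 5x + 5y + C
Step 4: v(0,0) = 0 => C = 0
Step 5: v(4, -2) = -6

-6


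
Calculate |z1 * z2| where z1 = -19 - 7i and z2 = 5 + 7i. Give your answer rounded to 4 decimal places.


Step 1: |z1| = sqrt((-19)^2 + (-7)^2) = sqrt(410)
Step 2: |z2| = sqrt(5^2 + 7^2) = sqrt(74)
Step 3: |z1*z2| = |z1|*|z2| = sqrt(410) * sqrt(74) = sqrt(410 * 74) = sqrt(30340)
Step 4: = 174.1838

174.1838


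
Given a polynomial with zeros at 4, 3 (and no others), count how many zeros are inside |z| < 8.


Step 1: Check each root:
  z = 4: |4| = 4 < 8
  z = 3: |3| = 3 < 8
Step 2: Count = 2

2


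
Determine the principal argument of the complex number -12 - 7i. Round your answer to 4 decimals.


Step 1: z = -12 - 7i
Step 2: arg(z) = atan2(-7, -12)
Step 3: arg(z) = -2.6135

-2.6135


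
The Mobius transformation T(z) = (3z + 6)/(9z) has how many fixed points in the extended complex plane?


Step 1: Fixed points satisfy T(z) = z
Step 2: 9z^2 - 3z - 6 = 0
Step 3: Discriminant = (-3)^2 - 4*9*(-6) = 225
Step 4: Number of fixed points = 2

2


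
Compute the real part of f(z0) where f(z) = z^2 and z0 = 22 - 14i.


Step 1: z0 = 22 - 14i
Step 2: z0^2 = 22^2 - (-14)^2 - 616i
Step 3: real part = 484 - 196 = 288

288


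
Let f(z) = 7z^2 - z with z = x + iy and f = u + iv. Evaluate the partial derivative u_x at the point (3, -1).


Step 1: f(z) = 7(x+iy)^2 - (x+iy) + 0
Step 2: u = 7(x^2 - y^2) - x + 0
Step 3: u_x = 14x - 1
Step 4: At (3, -1): u_x = 42 - 1 = 41

41


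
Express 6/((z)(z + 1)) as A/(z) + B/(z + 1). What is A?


Step 1: Multiply both sides by (z) and set z = 0
Step 2: A = 6 / (0 + 1)
Step 3: A = 6 / 1
Step 4: A = 6

6


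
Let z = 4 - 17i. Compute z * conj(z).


Step 1: conj(z) = 4 + 17i
Step 2: z * conj(z) = 4^2 + (-17)^2
Step 3: = 16 + 289 = 305

305


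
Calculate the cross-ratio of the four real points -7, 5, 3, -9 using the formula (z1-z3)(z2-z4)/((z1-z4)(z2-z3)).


Step 1: (z1-z3)(z2-z4) = (-10) * 14 = -140
Step 2: (z1-z4)(z2-z3) = 2 * 2 = 4
Step 3: Cross-ratio = -140/4 = -35

-35


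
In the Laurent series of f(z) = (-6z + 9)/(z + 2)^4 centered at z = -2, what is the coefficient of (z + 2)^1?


Step 1: Write the numerator in powers of (z + 2): -6z + 9 = -6(z + 2) + (-6*(-2) + 9) = -6(z + 2) + 21
Step 2: Divide by (z + 2)^4: f(z) = 21(z + 2)^(-4) - 6(z + 2)^(-3)
Step 3: This finite sum is the Laurent series of f about z = -2.
Step 4: Only the powers -4 and -3 appear, so the coefficient of (z + 2)^1 = 0

0


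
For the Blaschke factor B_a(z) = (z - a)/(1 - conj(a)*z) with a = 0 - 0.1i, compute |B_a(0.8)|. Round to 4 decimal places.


Step 1: Numerator z0 - a = 0.8 - (0 - 0.1i) = 0.8 + 0.1i
Step 2: Denominator 1 - conj(a)*z0 = 1 - (0 + 0.1i)*0.8 = 1 - 0.08i
Step 3: |z0 - a|^2 = 0.8^2 + 0.1^2 = 0.65; |1 - conj(a)*z0|^2 = 1^2 + (-0.08)^2 = 1.0064
Step 4: |B_a(0.8)| = sqrt(0.65 / 1.0064) = sqrt(0.645866)
Step 5: = 0.8037

0.8037


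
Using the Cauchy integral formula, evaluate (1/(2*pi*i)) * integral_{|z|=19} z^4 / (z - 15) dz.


Step 1: f(z) = z^4, a = 15 is inside |z| = 19
Step 2: By Cauchy integral formula: (1/(2pi*i)) * integral = f(a)
Step 3: f(15) = 15^4 = 50625

50625


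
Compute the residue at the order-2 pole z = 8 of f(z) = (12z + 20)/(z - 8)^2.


Step 1: Pole of order 2 at z = 8
Step 2: Res = lim d/dz [(z - 8)^2 * f(z)] as z -> 8
Step 3: (z - 8)^2 * f(z) = 12z + 20
Step 4: d/dz[12z + 20] = 12

12


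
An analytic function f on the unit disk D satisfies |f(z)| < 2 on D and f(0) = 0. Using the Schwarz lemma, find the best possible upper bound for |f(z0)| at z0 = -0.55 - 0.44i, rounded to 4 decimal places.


Step 1: g = f/2 maps D -> D with g(0) = 0, so by the Schwarz lemma |g(z)| <= |z|, i.e. |f(z)| <= 2|z|; this is sharp (f(z) = 2z).
Step 2: |z0|^2 = (-0.55)^2 + (-0.44)^2 = 0.4961
Step 3: |z0| = sqrt(0.4961) = 0.704344
Step 4: Best bound = 2 * |z0| = 2 * 0.704344 = 1.4087

1.4087


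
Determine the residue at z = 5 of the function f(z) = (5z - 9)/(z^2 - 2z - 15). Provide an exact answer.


Step 1: Q(z) = z^2 - 2z - 15 = (z - 5)(z + 3)
Step 2: Q'(z) = 2z - 2
Step 3: Q'(5) = 8, P(5) = 16
Step 4: Res = P(5)/Q'(5) = 16/8 = 2

2


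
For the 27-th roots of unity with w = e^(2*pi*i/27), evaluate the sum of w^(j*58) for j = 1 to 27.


Step 1: The sum sum_{j=1}^{n} w^(k*j) equals n if n | k, else 0.
Step 2: Here n = 27, k = 58
Step 3: Does n divide k? 27 | 58 -> False
Step 4: Sum = 0

0


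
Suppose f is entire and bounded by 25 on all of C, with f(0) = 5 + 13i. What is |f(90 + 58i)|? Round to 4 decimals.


Step 1: By Liouville's theorem, a bounded entire function is constant.
Step 2: f(z) = f(0) = 5 + 13i for all z.
Step 3: |f(w)| = |5 + 13i| = sqrt(25 + 169)
Step 4: = 13.9284

13.9284


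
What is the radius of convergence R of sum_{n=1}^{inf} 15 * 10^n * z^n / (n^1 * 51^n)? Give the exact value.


Step 1: General term a_n = 15 * 10^n / (n^1 * 51^n)
Step 2: By the root test, |a_n|^(1/n) = 15^(1/n) * 10 / (n^(1/n) * 51) -> 10/51 as n -> infinity (since 15^(1/n) -> 1 and n^(1/n) -> 1)
Step 3: R = 1/lim|a_n|^(1/n) = 51/10

51/10


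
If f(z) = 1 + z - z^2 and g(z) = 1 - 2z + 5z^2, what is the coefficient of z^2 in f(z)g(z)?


Step 1: z^2 term in f*g comes from: (1)*(5z^2) + (z)*(-2z) + (-z^2)*(1)
Step 2: = 5 - 2 - 1
Step 3: = 2

2


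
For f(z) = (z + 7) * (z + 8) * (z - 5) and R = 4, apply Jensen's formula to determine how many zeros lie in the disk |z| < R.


Jensen's formula: (1/2pi)*integral log|f(Re^it)|dt = log|f(0)| + sum_{|a_k|<R} log(R/|a_k|)
Step 1: f(0) = 7 * 8 * (-5) = -280
Step 2: log|f(0)| = log|-7| + log|-8| + log|5| = 5.6348
Step 3: Zeros inside |z| < 4: none
Step 4: Jensen sum = (empty sum) = 0
Step 5: n(R) = number of terms in the Jensen sum = count of zeros inside |z| < 4 = 0

0


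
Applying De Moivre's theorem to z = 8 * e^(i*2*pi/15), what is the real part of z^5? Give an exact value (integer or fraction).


Step 1: By De Moivre's theorem, z^5 = 8^5 * e^(i*5*2*pi/15) = 32768 * (cos(2*pi/3) + i*sin(2*pi/3))
Step 2: |z|^5 = 8^5 = 32768
Step 3: The angle 2*pi/3 already lies in [0, 2*pi)
Step 4: cos(2*pi/3) = -1/2
Step 5: Re(z^5) = 32768 * (-1/2) = -16384

-16384


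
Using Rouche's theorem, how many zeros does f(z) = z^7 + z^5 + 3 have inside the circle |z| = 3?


Step 1: On |z| = 3 the three terms have sizes |z^7| = 3^7 = 2187, |z^5| = 3^5 = 243, |3| = 3
Step 2: The dominant term is g(z) = z^7; let h(z) = z^5 + 3 so f = g + h
Step 3: On |z| = 3: |g| = 2187 and |h| <= 243 + 3 = 246
Step 4: Since 2187 > 246, |h| < |g| on |z| = 3, so by Rouche f has the same number of zeros as g inside |z| < 3
Step 5: g(z) = z^7 has 7 zeros (all at the origin) inside |z| < 3. Answer = 7

7


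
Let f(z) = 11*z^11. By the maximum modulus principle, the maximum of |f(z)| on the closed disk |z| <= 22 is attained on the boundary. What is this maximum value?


Step 1: On |z| = 22, |f(z)| = 11 * |z|^11 = 11 * 22^11
Step 2: By maximum modulus principle, maximum is on boundary.
Step 3: Maximum = 11 * 584318301411328 = 6427501315524608

6427501315524608


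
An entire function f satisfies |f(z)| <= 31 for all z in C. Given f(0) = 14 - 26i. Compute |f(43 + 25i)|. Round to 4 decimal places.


Step 1: By Liouville's theorem, a bounded entire function is constant.
Step 2: f(z) = f(0) = 14 - 26i for all z.
Step 3: |f(w)| = |14 - 26i| = sqrt(196 + 676)
Step 4: = 29.5296

29.5296


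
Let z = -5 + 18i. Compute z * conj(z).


Step 1: conj(z) = -5 - 18i
Step 2: z * conj(z) = (-5)^2 + 18^2
Step 3: = 25 + 324 = 349

349


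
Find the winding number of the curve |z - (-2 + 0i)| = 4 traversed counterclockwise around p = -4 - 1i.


Step 1: Center c = (-2, 0), radius = 4
Step 2: |p - c|^2 = (-2)^2 + (-1)^2 = 5
Step 3: r^2 = 16
Step 4: |p-c| < r so winding number = 1

1


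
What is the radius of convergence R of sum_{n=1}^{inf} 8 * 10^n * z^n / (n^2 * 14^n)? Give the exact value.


Step 1: General term a_n = 8 * 10^n / (n^2 * 14^n)
Step 2: By the root test, |a_n|^(1/n) = 8^(1/n) * 10 / (n^(2/n) * 14) -> 10/14 as n -> infinity (since 8^(1/n) -> 1 and n^(2/n) -> 1)
Step 3: R = 1/lim|a_n|^(1/n) = 14/10 = 7/5

7/5


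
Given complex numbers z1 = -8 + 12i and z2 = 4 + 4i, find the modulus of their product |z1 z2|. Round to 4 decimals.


Step 1: |z1| = sqrt((-8)^2 + 12^2) = sqrt(208)
Step 2: |z2| = sqrt(4^2 + 4^2) = sqrt(32)
Step 3: |z1*z2| = |z1|*|z2| = sqrt(208) * sqrt(32) = sqrt(208 * 32) = sqrt(6656)
Step 4: = 81.5843

81.5843


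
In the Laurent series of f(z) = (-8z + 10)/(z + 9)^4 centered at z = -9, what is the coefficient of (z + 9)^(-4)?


Step 1: Write the numerator in powers of (z + 9): -8z + 10 = -8(z + 9) + (-8*(-9) + 10) = -8(z + 9) + 82
Step 2: Divide by (z + 9)^4: f(z) = 82(z + 9)^(-4) - 8(z + 9)^(-3)
Step 3: This finite sum is the Laurent series of f about z = -9.
Step 4: Coefficient of (z + 9)^(-4) = -8*(-9) + 10 = 82

82


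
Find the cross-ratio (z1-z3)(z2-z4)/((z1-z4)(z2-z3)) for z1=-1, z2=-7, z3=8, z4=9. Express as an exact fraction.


Step 1: (z1-z3)(z2-z4) = (-9) * (-16) = 144
Step 2: (z1-z4)(z2-z3) = (-10) * (-15) = 150
Step 3: Cross-ratio = 144/150 = 24/25

24/25


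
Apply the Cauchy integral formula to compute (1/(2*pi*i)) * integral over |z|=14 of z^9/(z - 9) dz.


Step 1: f(z) = z^9, a = 9 is inside |z| = 14
Step 2: By Cauchy integral formula: (1/(2pi*i)) * integral = f(a)
Step 3: f(9) = 9^9 = 387420489

387420489


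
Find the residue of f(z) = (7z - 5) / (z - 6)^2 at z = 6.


Step 1: Pole of order 2 at z = 6
Step 2: Res = lim d/dz [(z - 6)^2 * f(z)] as z -> 6
Step 3: (z - 6)^2 * f(z) = 7z - 5
Step 4: d/dz[7z - 5] = 7

7


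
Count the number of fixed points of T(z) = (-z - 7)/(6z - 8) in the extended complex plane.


Step 1: Fixed points satisfy T(z) = z
Step 2: 6z^2 - 7z + 7 = 0
Step 3: Discriminant = (-7)^2 - 4*6*7 = -119
Step 4: Number of fixed points = 2

2


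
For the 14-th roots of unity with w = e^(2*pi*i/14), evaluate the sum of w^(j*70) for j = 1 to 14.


Step 1: The sum sum_{j=1}^{n} w^(k*j) equals n if n | k, else 0.
Step 2: Here n = 14, k = 70
Step 3: Does n divide k? 14 | 70 -> True
Step 4: Sum = 14

14


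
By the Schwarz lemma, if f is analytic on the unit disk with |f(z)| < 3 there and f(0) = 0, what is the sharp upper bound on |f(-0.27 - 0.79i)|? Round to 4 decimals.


Step 1: g = f/3 maps D -> D with g(0) = 0, so by the Schwarz lemma |g(z)| <= |z|, i.e. |f(z)| <= 3|z|; this is sharp (f(z) = 3z).
Step 2: |z0|^2 = (-0.27)^2 + (-0.79)^2 = 0.697
Step 3: |z0| = sqrt(0.697) = 0.834865
Step 4: Best bound = 3 * |z0| = 3 * 0.834865 = 2.5046

2.5046


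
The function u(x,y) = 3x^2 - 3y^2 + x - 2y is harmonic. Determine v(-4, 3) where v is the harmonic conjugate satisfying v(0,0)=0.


Step 1: v_x = -u_y = 6y + 2
Step 2: v_y = u_x = 6x + 1
Step 3: v = 6xy + 2x + y + C
Step 4: v(0,0) = 0 => C = 0
Step 5: v(-4, 3) = -77

-77


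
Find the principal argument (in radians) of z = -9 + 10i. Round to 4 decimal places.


Step 1: z = -9 + 10i
Step 2: arg(z) = atan2(10, -9)
Step 3: arg(z) = 2.3036

2.3036


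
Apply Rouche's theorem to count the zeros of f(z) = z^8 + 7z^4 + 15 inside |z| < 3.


Step 1: On |z| = 3 the three terms have sizes |z^8| = 3^8 = 6561, |7z^4| = 7*3^4 = 567, |15| = 15
Step 2: The dominant term is g(z) = z^8; let h(z) = 7z^4 + 15 so f = g + h
Step 3: On |z| = 3: |g| = 6561 and |h| <= 567 + 15 = 582
Step 4: Since 6561 > 582, |h| < |g| on |z| = 3, so by Rouche f has the same number of zeros as g inside |z| < 3
Step 5: g(z) = z^8 has 8 zeros (all at the origin) inside |z| < 3. Answer = 8

8


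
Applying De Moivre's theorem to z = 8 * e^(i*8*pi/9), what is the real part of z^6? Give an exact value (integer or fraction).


Step 1: By De Moivre's theorem, z^6 = 8^6 * e^(i*6*8*pi/9) = 262144 * (cos(16*pi/3) + i*sin(16*pi/3))
Step 2: |z|^6 = 8^6 = 262144
Step 3: Reduce the angle mod 2*pi: 16*pi/3 - 4*pi = 4*pi/3
Step 4: cos(4*pi/3) = -1/2
Step 5: Re(z^6) = 262144 * (-1/2) = -131072

-131072


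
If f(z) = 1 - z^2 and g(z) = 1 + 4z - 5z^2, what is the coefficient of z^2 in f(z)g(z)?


Step 1: z^2 term in f*g comes from: (1)*(-5z^2) + (0)*(4z) + (-z^2)*(1)
Step 2: = -5 + 0 - 1
Step 3: = -6

-6


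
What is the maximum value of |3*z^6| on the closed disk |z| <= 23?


Step 1: On |z| = 23, |f(z)| = 3 * |z|^6 = 3 * 23^6
Step 2: By maximum modulus principle, maximum is on boundary.
Step 3: Maximum = 3 * 148035889 = 444107667

444107667


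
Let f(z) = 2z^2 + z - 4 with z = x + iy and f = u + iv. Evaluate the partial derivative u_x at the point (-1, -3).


Step 1: f(z) = 2(x+iy)^2 + (x+iy) - 4
Step 2: u = 2(x^2 - y^2) + x - 4
Step 3: u_x = 4x + 1
Step 4: At (-1, -3): u_x = -4 + 1 = -3

-3


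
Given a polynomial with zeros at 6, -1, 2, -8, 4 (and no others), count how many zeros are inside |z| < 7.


Step 1: Check each root:
  z = 6: |6| = 6 < 7
  z = -1: |-1| = 1 < 7
  z = 2: |2| = 2 < 7
  z = -8: |-8| = 8 >= 7
  z = 4: |4| = 4 < 7
Step 2: Count = 4

4


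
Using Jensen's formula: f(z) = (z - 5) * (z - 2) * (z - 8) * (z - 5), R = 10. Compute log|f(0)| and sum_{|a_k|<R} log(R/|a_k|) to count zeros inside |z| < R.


Jensen's formula: (1/2pi)*integral log|f(Re^it)|dt = log|f(0)| + sum_{|a_k|<R} log(R/|a_k|)
Step 1: f(0) = (-5) * (-2) * (-8) * (-5) = 400
Step 2: log|f(0)| = log|5| + log|2| + log|8| + log|5| = 5.9915
Step 3: Zeros inside |z| < 10: 5, 2, 8, 5
Step 4: Jensen sum = log(10/5) + log(10/2) + log(10/8) + log(10/5) = 3.2189
Step 5: n(R) = number of terms in the Jensen sum = count of zeros inside |z| < 10 = 4

4


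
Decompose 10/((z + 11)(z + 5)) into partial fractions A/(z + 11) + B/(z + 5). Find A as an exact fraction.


Step 1: Multiply both sides by (z + 11) and set z = -11
Step 2: A = 10 / (-11 + 5)
Step 3: A = 10 / (-6)
Step 4: A = -5/3

-5/3


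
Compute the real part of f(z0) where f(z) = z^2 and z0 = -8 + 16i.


Step 1: z0 = -8 + 16i
Step 2: z0^2 = (-8)^2 - 16^2 - 256i
Step 3: real part = 64 - 256 = -192

-192
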